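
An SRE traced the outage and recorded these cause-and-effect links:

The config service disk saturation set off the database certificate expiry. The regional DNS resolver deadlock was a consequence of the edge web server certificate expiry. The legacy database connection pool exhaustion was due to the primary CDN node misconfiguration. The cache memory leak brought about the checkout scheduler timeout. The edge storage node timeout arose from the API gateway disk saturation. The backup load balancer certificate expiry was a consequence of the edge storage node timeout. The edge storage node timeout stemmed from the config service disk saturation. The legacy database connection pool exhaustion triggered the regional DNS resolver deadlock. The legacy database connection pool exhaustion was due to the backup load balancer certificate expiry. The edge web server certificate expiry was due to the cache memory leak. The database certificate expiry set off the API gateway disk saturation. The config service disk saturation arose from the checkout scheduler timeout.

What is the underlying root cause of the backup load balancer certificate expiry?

Tracing upstream from the backup load balancer certificate expiry: the backup load balancer certificate expiry ← the edge storage node timeout ← the config service disk saturation ← the checkout scheduler timeout ← the cache memory leak.
The cache memory leak has no stated cause, so it is the root.

the cache memory leak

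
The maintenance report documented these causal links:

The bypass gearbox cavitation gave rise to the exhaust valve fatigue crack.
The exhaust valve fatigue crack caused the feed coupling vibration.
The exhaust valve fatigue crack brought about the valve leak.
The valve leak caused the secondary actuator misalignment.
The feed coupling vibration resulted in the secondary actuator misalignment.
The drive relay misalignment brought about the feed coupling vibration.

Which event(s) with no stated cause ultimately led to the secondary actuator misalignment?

Tracing upstream from the secondary actuator misalignment: the secondary actuator misalignment ← the valve leak ← the exhaust valve fatigue crack ← the bypass gearbox cavitation.
A separate upstream branch: the secondary actuator misalignment ← the feed coupling vibration ← the drive relay misalignment.
Each of those chain origins has no stated cause.

the bypass gearbox cavitation, the drive relay misalignment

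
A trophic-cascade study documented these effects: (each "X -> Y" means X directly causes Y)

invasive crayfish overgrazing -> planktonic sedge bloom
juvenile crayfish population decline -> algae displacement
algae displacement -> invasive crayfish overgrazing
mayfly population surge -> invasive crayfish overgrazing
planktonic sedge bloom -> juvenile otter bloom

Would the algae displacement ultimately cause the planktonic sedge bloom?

There is a causal chain: the algae displacement → the invasive crayfish overgrazing → the planktonic sedge bloom.

Yes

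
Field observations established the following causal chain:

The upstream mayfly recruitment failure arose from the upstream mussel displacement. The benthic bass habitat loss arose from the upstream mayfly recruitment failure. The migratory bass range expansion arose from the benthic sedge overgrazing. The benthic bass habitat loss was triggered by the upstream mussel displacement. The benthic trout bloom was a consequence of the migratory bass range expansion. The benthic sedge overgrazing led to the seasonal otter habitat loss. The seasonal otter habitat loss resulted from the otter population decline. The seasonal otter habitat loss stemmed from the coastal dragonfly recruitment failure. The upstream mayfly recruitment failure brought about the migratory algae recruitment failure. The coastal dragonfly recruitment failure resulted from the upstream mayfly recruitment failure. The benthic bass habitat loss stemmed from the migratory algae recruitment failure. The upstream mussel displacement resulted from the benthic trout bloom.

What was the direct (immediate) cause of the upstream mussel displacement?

Upstream contributors include the benthic sedge overgrazing, the migratory bass range expansion, but only the benthic trout bloom feeds directly into the upstream mussel displacement.

the benthic trout bloom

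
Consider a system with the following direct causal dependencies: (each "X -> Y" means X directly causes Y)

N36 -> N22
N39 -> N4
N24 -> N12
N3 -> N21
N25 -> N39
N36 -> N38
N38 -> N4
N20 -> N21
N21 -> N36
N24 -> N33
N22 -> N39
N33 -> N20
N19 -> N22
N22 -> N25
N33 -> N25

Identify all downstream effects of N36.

Direct effects: N22, N38.
2 steps out: N25, N39, N4.
Not reachable from it: N24, N33, N12, N3, N20, N21, N19.

N22, N25, N38, N39, N4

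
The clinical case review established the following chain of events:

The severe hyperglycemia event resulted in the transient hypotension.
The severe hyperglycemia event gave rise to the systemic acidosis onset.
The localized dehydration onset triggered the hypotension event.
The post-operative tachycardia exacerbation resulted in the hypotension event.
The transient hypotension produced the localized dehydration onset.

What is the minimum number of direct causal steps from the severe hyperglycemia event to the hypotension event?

3

Shortest chain: the severe hyperglycemia event → the transient hypotension → the localized dehydration onset → the hypotension event.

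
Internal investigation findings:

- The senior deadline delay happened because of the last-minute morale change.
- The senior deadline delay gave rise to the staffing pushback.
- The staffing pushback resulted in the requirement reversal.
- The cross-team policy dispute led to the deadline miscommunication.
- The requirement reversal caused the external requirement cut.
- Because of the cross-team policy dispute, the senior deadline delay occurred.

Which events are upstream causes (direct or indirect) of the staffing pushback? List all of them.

Immediate cause of the staffing pushback: the senior deadline delay.
Further upstream: the cross-team policy dispute, the last-minute morale change.

the cross-team policy dispute, the last-minute morale change, the senior deadline delay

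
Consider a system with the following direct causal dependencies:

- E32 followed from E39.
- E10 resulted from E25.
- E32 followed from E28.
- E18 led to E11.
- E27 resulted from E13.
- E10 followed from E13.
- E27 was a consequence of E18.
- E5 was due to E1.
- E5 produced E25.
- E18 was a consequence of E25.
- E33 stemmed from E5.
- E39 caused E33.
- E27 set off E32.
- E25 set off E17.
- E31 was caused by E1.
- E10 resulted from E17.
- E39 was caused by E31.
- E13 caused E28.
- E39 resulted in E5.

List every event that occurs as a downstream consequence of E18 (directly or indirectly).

E11, E27, E32

Direct effects: E27, E11.
2 steps out: E32.
Not reachable from it: E13, E1, E31, E39, E5, E25, E33, E28, E17, E10.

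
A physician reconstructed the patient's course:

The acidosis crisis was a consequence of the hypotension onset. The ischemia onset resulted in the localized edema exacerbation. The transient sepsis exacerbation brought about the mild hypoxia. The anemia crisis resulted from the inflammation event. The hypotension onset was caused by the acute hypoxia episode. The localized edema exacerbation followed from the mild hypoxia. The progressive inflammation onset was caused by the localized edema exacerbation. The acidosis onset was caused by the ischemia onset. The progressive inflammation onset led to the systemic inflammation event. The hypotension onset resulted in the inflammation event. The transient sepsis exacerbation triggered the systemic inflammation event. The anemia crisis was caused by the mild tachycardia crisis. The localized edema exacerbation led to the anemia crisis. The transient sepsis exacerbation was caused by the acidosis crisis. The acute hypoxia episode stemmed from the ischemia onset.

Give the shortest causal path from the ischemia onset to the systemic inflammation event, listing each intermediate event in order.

the ischemia onset → the localized edema exacerbation → the progressive inflammation onset → the systemic inflammation event

the ischemia onset → the localized edema exacerbation
the localized edema exacerbation → the progressive inflammation onset
the progressive inflammation onset → the systemic inflammation event
Length: 3 steps.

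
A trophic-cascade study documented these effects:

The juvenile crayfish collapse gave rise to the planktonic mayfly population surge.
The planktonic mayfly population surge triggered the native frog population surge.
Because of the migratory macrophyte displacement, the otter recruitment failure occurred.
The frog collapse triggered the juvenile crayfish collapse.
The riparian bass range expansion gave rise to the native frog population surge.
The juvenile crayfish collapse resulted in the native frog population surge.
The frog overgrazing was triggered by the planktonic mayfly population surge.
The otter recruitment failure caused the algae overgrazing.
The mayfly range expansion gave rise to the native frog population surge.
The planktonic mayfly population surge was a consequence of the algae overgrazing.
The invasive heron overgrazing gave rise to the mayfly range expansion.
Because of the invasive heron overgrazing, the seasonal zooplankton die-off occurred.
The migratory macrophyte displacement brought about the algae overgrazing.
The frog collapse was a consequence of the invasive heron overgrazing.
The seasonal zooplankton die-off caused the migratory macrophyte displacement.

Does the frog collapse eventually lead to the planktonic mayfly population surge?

There is a causal chain: the frog collapse → the juvenile crayfish collapse → the planktonic mayfly population surge.

Yes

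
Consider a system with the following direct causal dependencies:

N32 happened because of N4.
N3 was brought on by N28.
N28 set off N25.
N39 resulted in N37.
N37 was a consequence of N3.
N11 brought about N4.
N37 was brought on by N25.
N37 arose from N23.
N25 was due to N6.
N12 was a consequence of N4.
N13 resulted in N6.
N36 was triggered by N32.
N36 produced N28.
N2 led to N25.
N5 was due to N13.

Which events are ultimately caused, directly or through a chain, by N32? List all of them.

Direct effects: N36.
2 steps out: N28.
3 steps out: N3, N25.
4 steps out: N37.
Not reachable from it: N11, N4, N12, N13, N2, N6, N5, N23, N39.

N25, N28, N3, N36, N37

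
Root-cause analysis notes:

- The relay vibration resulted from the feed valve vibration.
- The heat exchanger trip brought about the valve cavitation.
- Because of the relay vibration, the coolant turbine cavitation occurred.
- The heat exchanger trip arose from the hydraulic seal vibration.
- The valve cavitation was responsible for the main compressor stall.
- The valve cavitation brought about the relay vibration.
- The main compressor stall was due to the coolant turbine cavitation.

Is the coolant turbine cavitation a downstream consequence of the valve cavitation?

Yes

There is a causal chain: the valve cavitation → the relay vibration → the coolant turbine cavitation.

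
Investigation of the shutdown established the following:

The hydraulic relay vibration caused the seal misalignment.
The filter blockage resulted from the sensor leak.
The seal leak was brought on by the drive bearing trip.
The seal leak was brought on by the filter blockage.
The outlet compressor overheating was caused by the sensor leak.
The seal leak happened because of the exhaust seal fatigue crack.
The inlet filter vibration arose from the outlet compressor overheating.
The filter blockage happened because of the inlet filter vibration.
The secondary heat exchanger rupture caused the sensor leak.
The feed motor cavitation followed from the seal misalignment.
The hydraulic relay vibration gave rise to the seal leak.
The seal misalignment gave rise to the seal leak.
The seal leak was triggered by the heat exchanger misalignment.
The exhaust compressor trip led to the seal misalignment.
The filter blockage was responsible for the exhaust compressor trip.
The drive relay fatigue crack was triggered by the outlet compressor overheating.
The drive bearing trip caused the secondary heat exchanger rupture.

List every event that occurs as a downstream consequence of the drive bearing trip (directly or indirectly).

the drive relay fatigue crack, the exhaust compressor trip, the feed motor cavitation, the filter blockage, the inlet filter vibration, the outlet compressor overheating, the seal leak, the seal misalignment, the secondary heat exchanger rupture, the sensor leak

Direct effects: the secondary heat exchanger rupture, the seal leak.
2 steps out: the sensor leak.
3 steps out: the outlet compressor overheating, the filter blockage.
4 steps out: the drive relay fatigue crack, the inlet filter vibration, the exhaust compressor trip.
5 steps out: the seal misalignment.
6 steps out: the feed motor cavitation.
Not reachable from it: the hydraulic relay vibration, the heat exchanger misalignment, the exhaust seal fatigue crack.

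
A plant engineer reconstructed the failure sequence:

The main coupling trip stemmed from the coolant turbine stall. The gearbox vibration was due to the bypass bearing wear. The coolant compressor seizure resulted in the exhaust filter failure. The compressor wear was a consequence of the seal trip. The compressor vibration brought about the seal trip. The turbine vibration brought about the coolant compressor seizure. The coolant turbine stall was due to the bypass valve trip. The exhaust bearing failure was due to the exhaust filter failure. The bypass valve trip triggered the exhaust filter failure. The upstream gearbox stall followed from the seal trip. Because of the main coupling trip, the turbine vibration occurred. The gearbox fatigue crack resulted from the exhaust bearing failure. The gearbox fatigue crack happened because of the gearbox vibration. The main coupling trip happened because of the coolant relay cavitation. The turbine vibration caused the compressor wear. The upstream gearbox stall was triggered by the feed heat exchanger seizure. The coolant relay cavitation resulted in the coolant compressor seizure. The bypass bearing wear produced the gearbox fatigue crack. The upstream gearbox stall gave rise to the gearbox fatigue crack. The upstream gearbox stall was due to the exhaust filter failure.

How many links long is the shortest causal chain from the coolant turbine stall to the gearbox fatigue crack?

6

Shortest chain: the coolant turbine stall → the main coupling trip → the turbine vibration → the coolant compressor seizure → the exhaust filter failure → the exhaust bearing failure → the gearbox fatigue crack.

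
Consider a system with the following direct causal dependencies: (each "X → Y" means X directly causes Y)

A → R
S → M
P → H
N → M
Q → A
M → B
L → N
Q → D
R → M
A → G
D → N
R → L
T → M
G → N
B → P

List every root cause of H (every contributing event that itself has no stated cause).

Tracing upstream from H: H ← P ← B ← M ← R ← A ← Q.
A separate upstream branch: H ← P ← B ← M ← S.
A separate upstream branch: H ← P ← B ← M ← T.
Each of those chain origins has no stated cause.

Q, S, T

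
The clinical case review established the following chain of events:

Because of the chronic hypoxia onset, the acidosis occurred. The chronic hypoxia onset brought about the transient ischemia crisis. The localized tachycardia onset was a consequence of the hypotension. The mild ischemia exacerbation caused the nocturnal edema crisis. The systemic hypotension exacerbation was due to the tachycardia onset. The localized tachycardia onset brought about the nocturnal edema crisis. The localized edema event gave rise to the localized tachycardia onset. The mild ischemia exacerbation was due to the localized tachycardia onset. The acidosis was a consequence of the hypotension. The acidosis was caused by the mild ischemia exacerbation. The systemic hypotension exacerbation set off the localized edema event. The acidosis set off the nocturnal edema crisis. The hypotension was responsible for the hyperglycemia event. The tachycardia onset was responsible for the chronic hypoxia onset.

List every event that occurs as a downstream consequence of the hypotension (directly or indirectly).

Direct effects: the hyperglycemia event, the localized tachycardia onset, the acidosis.
2 steps out: the mild ischemia exacerbation, the nocturnal edema crisis.
Not reachable from it: the tachycardia onset, the chronic hypoxia onset, the transient ischemia crisis, the systemic hypotension exacerbation, the localized edema event.

the acidosis, the hyperglycemia event, the localized tachycardia onset, the mild ischemia exacerbation, the nocturnal edema crisis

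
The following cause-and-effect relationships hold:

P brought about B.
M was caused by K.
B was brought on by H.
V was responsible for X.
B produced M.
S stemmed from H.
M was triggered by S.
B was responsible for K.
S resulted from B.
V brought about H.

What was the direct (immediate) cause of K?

Upstream contributors include P, V, H, but only B feeds directly into K.

B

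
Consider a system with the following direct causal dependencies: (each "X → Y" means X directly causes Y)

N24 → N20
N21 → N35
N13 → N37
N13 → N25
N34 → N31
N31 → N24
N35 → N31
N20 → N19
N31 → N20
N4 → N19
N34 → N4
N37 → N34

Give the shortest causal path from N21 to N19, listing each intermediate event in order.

N21 → N35
N35 → N31
N31 → N20
N20 → N19
Length: 4 steps.

N21 → N35 → N31 → N20 → N19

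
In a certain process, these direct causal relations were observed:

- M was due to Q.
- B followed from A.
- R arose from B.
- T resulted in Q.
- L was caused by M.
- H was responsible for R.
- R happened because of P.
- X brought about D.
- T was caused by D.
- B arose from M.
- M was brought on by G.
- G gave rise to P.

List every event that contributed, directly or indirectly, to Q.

D, T, X

Immediate cause of Q: T.
Further upstream: X, D.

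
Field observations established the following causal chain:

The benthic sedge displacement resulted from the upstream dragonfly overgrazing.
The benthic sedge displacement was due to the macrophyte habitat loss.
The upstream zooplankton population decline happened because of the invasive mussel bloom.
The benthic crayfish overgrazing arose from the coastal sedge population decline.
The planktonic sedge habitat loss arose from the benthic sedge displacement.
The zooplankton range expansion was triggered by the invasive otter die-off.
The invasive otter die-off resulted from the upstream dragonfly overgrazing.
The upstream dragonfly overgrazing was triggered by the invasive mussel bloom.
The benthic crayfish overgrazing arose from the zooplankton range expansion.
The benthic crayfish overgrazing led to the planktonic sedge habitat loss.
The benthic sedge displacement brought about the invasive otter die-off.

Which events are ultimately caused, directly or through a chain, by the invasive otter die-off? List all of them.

Direct effects: the zooplankton range expansion.
2 steps out: the benthic crayfish overgrazing.
3 steps out: the planktonic sedge habitat loss.
Not reachable from it: the invasive mussel bloom, the upstream dragonfly overgrazing, the macrophyte habitat loss, the benthic sedge displacement, the upstream zooplankton population decline, the coastal sedge population decline.

the benthic crayfish overgrazing, the planktonic sedge habitat loss, the zooplankton range expansion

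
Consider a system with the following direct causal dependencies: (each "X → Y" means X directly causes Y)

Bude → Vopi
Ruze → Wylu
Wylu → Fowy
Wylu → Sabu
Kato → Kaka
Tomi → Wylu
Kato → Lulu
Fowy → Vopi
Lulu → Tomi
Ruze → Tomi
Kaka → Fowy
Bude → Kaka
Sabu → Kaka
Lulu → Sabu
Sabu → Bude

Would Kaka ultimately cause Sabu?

No

Kaka leads to Fowy, Vopi; Sabu is not among them.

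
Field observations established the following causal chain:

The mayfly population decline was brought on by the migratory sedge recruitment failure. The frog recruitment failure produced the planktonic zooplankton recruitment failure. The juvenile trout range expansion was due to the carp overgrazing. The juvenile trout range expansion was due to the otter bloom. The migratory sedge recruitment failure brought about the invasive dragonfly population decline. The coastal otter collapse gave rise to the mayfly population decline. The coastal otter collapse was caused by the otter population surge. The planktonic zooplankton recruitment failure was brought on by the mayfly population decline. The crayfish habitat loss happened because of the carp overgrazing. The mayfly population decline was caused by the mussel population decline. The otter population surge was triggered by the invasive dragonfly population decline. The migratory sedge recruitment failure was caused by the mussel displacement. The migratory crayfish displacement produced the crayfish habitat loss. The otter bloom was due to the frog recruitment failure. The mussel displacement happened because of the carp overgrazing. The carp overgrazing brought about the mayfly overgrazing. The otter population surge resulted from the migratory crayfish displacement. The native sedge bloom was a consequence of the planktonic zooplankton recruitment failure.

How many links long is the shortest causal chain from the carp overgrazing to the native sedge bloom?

Shortest chain: the carp overgrazing → the mussel displacement → the migratory sedge recruitment failure → the mayfly population decline → the planktonic zooplankton recruitment failure → the native sedge bloom.

5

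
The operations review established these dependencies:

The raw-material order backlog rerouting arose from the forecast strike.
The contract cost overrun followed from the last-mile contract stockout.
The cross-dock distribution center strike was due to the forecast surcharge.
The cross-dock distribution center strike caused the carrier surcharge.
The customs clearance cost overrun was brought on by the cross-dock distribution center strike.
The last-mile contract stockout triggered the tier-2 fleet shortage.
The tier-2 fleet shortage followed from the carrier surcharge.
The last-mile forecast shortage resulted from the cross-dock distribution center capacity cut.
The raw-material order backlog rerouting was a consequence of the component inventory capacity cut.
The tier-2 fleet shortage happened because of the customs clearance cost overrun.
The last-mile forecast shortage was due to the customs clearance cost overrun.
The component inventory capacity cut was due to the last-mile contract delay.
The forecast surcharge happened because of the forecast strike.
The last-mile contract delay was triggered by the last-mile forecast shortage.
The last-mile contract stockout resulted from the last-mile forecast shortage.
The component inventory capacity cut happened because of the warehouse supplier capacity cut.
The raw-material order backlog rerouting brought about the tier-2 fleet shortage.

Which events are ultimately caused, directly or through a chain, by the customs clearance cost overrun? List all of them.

the component inventory capacity cut, the contract cost overrun, the last-mile contract delay, the last-mile contract stockout, the last-mile forecast shortage, the raw-material order backlog rerouting, the tier-2 fleet shortage

Direct effects: the last-mile forecast shortage, the tier-2 fleet shortage.
2 steps out: the last-mile contract stockout, the last-mile contract delay.
3 steps out: the contract cost overrun, the component inventory capacity cut.
4 steps out: the raw-material order backlog rerouting.
Not reachable from it: the cross-dock distribution center capacity cut, the warehouse supplier capacity cut, the forecast strike, the forecast surcharge, the cross-dock distribution center strike, the carrier surcharge.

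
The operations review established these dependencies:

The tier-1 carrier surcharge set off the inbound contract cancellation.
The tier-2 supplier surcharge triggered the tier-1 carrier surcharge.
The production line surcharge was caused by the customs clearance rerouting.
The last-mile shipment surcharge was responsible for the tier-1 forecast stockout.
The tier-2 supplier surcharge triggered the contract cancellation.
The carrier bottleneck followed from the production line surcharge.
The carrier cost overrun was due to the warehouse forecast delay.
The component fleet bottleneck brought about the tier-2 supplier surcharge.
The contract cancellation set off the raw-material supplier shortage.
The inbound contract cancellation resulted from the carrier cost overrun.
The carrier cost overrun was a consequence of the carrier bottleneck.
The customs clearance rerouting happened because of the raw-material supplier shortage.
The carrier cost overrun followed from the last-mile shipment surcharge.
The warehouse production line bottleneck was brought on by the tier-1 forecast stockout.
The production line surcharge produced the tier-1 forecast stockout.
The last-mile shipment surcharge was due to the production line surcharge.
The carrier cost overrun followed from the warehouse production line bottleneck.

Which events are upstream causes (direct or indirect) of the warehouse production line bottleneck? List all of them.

the component fleet bottleneck, the contract cancellation, the customs clearance rerouting, the last-mile shipment surcharge, the production line surcharge, the raw-material supplier shortage, the tier-1 forecast stockout, the tier-2 supplier surcharge

Immediate cause of the warehouse production line bottleneck: the tier-1 forecast stockout.
Further upstream: the component fleet bottleneck, the tier-2 supplier surcharge, the contract cancellation, the raw-material supplier shortage, the customs clearance rerouting, the production line surcharge, the last-mile shipment surcharge.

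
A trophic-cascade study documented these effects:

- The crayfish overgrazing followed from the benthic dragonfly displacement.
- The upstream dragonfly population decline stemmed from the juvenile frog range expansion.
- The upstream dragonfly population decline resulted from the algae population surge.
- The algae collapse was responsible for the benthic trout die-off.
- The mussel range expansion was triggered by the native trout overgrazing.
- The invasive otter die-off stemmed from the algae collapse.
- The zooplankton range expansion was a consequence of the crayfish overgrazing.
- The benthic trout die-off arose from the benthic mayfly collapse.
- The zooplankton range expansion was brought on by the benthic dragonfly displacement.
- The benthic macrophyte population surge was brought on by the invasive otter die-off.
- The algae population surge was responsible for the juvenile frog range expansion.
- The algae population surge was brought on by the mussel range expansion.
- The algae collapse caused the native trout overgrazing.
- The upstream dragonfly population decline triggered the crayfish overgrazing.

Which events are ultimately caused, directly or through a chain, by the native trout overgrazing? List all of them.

the algae population surge, the crayfish overgrazing, the juvenile frog range expansion, the mussel range expansion, the upstream dragonfly population decline, the zooplankton range expansion

Direct effects: the mussel range expansion.
2 steps out: the algae population surge.
3 steps out: the juvenile frog range expansion, the upstream dragonfly population decline.
4 steps out: the crayfish overgrazing.
5 steps out: the zooplankton range expansion.
Not reachable from it: the algae collapse, the invasive otter die-off, the benthic dragonfly displacement, the benthic macrophyte population surge, the benthic mayfly collapse, the benthic trout die-off.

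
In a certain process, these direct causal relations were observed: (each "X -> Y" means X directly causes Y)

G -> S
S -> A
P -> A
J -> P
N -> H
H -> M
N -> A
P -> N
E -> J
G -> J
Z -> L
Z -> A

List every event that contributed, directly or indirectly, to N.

E, G, J, P

Immediate cause of N: P.
Further upstream: E, G, J.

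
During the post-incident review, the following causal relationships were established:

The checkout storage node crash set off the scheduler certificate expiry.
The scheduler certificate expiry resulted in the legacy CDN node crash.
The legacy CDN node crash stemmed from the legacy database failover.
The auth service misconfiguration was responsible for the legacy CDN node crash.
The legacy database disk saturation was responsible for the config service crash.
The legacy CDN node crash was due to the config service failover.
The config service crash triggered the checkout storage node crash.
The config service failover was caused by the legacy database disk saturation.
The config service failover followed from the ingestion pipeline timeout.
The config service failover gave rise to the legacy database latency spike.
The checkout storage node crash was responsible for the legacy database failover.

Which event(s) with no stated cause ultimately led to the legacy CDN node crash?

the auth service misconfiguration, the ingestion pipeline timeout, the legacy database disk saturation

Tracing upstream from the legacy CDN node crash: the legacy CDN node crash ← the config service failover ← the legacy database disk saturation.
A separate upstream branch: the legacy CDN node crash ← the auth service misconfiguration.
A separate upstream branch: the legacy CDN node crash ← the config service failover ← the ingestion pipeline timeout.
Each of those chain origins has no stated cause.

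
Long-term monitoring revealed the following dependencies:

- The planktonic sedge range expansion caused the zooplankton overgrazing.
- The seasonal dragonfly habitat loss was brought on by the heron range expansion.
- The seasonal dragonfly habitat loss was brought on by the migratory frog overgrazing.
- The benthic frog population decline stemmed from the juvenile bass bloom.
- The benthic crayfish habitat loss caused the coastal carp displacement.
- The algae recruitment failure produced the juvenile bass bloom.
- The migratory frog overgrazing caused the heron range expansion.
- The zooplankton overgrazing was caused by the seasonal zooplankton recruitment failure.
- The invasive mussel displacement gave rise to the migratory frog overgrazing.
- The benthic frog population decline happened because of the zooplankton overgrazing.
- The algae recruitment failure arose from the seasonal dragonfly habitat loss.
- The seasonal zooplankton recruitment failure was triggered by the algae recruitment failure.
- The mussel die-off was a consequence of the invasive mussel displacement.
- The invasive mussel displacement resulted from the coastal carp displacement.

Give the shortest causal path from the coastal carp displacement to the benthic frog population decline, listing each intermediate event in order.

the coastal carp displacement → the invasive mussel displacement → the migratory frog overgrazing → the seasonal dragonfly habitat loss → the algae recruitment failure → the juvenile bass bloom → the benthic frog population decline

the coastal carp displacement → the invasive mussel displacement
the invasive mussel displacement → the migratory frog overgrazing
the migratory frog overgrazing → the seasonal dragonfly habitat loss
the seasonal dragonfly habitat loss → the algae recruitment failure
the algae recruitment failure → the juvenile bass bloom
the juvenile bass bloom → the benthic frog population decline
Length: 6 steps.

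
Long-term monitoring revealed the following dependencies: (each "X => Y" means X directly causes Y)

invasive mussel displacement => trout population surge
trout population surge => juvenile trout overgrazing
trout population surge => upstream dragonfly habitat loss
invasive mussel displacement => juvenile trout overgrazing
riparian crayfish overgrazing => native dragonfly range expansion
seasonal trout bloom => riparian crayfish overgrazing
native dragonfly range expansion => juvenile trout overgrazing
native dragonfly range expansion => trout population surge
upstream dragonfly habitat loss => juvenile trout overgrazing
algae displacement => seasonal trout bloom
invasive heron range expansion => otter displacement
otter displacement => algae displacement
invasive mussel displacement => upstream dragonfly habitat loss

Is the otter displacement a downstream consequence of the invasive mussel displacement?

No

The invasive mussel displacement leads to the trout population surge, the upstream dragonfly habitat loss, the juvenile trout overgrazing; the otter displacement is not among them.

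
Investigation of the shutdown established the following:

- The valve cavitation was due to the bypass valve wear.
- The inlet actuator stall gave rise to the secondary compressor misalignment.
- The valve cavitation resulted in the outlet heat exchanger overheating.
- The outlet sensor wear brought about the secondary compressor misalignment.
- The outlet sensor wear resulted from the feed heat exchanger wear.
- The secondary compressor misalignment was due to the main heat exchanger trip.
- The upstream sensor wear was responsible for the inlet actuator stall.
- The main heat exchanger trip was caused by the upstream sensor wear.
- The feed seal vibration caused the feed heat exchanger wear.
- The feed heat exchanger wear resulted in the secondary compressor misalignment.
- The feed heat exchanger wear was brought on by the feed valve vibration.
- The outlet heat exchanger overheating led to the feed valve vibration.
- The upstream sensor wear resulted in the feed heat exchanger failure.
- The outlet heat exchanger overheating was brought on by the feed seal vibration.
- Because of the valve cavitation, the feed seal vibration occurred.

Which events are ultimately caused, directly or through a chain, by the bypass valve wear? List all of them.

the feed heat exchanger wear, the feed seal vibration, the feed valve vibration, the outlet heat exchanger overheating, the outlet sensor wear, the secondary compressor misalignment, the valve cavitation

Direct effects: the valve cavitation.
2 steps out: the feed seal vibration, the outlet heat exchanger overheating.
3 steps out: the feed valve vibration, the feed heat exchanger wear.
4 steps out: the outlet sensor wear, the secondary compressor misalignment.
Not reachable from it: the upstream sensor wear, the main heat exchanger trip, the feed heat exchanger failure, the inlet actuator stall.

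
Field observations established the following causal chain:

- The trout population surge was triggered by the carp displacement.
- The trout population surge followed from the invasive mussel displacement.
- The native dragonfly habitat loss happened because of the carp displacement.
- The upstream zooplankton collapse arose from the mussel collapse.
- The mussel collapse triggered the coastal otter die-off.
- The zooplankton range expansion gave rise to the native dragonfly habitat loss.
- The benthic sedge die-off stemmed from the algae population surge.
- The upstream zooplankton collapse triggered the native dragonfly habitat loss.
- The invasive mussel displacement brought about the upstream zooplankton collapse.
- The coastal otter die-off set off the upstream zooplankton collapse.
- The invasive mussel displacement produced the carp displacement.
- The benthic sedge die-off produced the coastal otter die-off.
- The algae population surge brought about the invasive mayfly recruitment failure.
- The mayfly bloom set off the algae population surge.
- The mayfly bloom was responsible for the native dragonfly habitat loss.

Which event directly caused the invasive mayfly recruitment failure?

Upstream contributors include the mayfly bloom, but only the algae population surge feeds directly into the invasive mayfly recruitment failure.

the algae population surge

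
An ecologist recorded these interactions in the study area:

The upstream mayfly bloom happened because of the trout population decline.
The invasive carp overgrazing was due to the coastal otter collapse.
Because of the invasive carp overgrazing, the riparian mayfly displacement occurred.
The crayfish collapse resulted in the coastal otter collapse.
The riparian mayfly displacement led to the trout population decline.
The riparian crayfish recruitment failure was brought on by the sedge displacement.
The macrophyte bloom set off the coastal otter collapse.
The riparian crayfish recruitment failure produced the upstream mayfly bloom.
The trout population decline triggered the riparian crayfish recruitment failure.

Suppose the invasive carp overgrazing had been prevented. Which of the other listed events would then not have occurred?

the riparian mayfly displacement, the trout population decline

Downstream of the invasive carp overgrazing: the riparian mayfly displacement, the trout population decline, the riparian crayfish recruitment failure, the upstream mayfly bloom.
Of those, still caused via another path: the riparian crayfish recruitment failure, the upstream mayfly bloom.
The remainder have no surviving cause.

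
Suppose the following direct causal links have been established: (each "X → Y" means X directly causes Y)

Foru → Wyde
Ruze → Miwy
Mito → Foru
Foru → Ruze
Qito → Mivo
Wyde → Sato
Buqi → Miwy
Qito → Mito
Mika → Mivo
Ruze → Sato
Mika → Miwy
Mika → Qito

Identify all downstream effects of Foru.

Direct effects: Ruze, Wyde.
2 steps out: Miwy, Sato.
Not reachable from it: Mika, Qito, Mivo, Mito, Buqi.

Miwy, Ruze, Sato, Wyde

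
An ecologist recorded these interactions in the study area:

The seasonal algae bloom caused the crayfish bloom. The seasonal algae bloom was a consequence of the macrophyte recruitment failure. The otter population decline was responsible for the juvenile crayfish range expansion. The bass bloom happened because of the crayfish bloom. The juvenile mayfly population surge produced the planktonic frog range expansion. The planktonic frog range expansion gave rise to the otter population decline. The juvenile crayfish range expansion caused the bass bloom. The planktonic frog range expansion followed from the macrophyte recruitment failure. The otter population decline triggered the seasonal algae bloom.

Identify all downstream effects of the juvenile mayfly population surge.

the bass bloom, the crayfish bloom, the juvenile crayfish range expansion, the otter population decline, the planktonic frog range expansion, the seasonal algae bloom

Direct effects: the planktonic frog range expansion.
2 steps out: the otter population decline.
3 steps out: the seasonal algae bloom, the juvenile crayfish range expansion.
4 steps out: the crayfish bloom, the bass bloom.
Not reachable from it: the macrophyte recruitment failure.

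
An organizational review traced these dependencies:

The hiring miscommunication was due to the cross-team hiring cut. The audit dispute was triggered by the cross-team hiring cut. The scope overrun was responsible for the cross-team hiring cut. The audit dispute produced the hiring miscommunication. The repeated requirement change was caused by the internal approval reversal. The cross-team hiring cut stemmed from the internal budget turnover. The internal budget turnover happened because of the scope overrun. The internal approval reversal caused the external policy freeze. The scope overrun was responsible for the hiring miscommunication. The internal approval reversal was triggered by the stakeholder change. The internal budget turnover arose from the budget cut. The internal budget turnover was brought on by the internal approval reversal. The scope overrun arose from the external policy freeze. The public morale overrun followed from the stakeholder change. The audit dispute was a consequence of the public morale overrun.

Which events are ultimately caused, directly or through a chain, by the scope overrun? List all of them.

Direct effects: the internal budget turnover, the cross-team hiring cut, the hiring miscommunication.
2 steps out: the audit dispute.
Not reachable from it: the stakeholder change, the public morale overrun, the internal approval reversal, the external policy freeze, the budget cut, the repeated requirement change.

the audit dispute, the cross-team hiring cut, the hiring miscommunication, the internal budget turnover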